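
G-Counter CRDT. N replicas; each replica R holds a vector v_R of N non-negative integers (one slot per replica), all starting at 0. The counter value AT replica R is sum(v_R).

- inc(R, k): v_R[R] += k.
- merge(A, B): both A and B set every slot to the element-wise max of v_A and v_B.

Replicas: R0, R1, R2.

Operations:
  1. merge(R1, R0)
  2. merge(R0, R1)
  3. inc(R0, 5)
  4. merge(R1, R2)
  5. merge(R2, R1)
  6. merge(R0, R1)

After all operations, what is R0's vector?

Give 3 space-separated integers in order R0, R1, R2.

Answer: 5 0 0

Derivation:
Op 1: merge R1<->R0 -> R1=(0,0,0) R0=(0,0,0)
Op 2: merge R0<->R1 -> R0=(0,0,0) R1=(0,0,0)
Op 3: inc R0 by 5 -> R0=(5,0,0) value=5
Op 4: merge R1<->R2 -> R1=(0,0,0) R2=(0,0,0)
Op 5: merge R2<->R1 -> R2=(0,0,0) R1=(0,0,0)
Op 6: merge R0<->R1 -> R0=(5,0,0) R1=(5,0,0)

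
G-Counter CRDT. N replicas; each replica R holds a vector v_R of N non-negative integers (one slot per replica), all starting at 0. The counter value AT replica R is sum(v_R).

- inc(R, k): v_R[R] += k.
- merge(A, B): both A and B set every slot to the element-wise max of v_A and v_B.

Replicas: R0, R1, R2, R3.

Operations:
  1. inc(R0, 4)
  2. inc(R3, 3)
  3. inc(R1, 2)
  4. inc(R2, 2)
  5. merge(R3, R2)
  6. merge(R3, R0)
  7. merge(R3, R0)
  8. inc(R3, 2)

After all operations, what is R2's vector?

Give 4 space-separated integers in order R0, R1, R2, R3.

Op 1: inc R0 by 4 -> R0=(4,0,0,0) value=4
Op 2: inc R3 by 3 -> R3=(0,0,0,3) value=3
Op 3: inc R1 by 2 -> R1=(0,2,0,0) value=2
Op 4: inc R2 by 2 -> R2=(0,0,2,0) value=2
Op 5: merge R3<->R2 -> R3=(0,0,2,3) R2=(0,0,2,3)
Op 6: merge R3<->R0 -> R3=(4,0,2,3) R0=(4,0,2,3)
Op 7: merge R3<->R0 -> R3=(4,0,2,3) R0=(4,0,2,3)
Op 8: inc R3 by 2 -> R3=(4,0,2,5) value=11

Answer: 0 0 2 3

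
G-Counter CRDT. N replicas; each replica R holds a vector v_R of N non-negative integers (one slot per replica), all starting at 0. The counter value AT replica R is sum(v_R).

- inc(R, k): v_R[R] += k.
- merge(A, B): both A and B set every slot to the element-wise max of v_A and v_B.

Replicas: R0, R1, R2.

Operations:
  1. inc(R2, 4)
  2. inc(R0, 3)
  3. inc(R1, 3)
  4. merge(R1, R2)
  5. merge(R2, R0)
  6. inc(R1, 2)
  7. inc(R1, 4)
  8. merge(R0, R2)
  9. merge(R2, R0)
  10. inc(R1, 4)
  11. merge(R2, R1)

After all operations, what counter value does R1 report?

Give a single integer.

Answer: 20

Derivation:
Op 1: inc R2 by 4 -> R2=(0,0,4) value=4
Op 2: inc R0 by 3 -> R0=(3,0,0) value=3
Op 3: inc R1 by 3 -> R1=(0,3,0) value=3
Op 4: merge R1<->R2 -> R1=(0,3,4) R2=(0,3,4)
Op 5: merge R2<->R0 -> R2=(3,3,4) R0=(3,3,4)
Op 6: inc R1 by 2 -> R1=(0,5,4) value=9
Op 7: inc R1 by 4 -> R1=(0,9,4) value=13
Op 8: merge R0<->R2 -> R0=(3,3,4) R2=(3,3,4)
Op 9: merge R2<->R0 -> R2=(3,3,4) R0=(3,3,4)
Op 10: inc R1 by 4 -> R1=(0,13,4) value=17
Op 11: merge R2<->R1 -> R2=(3,13,4) R1=(3,13,4)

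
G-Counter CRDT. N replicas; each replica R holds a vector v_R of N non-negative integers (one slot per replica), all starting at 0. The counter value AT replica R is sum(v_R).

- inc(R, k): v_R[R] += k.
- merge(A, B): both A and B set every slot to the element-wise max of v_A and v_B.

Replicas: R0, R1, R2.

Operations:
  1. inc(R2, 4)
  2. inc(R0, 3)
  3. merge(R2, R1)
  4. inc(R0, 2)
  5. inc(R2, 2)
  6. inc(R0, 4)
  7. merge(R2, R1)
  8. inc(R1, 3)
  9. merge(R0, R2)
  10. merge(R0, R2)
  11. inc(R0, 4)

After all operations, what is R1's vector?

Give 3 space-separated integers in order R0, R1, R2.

Answer: 0 3 6

Derivation:
Op 1: inc R2 by 4 -> R2=(0,0,4) value=4
Op 2: inc R0 by 3 -> R0=(3,0,0) value=3
Op 3: merge R2<->R1 -> R2=(0,0,4) R1=(0,0,4)
Op 4: inc R0 by 2 -> R0=(5,0,0) value=5
Op 5: inc R2 by 2 -> R2=(0,0,6) value=6
Op 6: inc R0 by 4 -> R0=(9,0,0) value=9
Op 7: merge R2<->R1 -> R2=(0,0,6) R1=(0,0,6)
Op 8: inc R1 by 3 -> R1=(0,3,6) value=9
Op 9: merge R0<->R2 -> R0=(9,0,6) R2=(9,0,6)
Op 10: merge R0<->R2 -> R0=(9,0,6) R2=(9,0,6)
Op 11: inc R0 by 4 -> R0=(13,0,6) value=19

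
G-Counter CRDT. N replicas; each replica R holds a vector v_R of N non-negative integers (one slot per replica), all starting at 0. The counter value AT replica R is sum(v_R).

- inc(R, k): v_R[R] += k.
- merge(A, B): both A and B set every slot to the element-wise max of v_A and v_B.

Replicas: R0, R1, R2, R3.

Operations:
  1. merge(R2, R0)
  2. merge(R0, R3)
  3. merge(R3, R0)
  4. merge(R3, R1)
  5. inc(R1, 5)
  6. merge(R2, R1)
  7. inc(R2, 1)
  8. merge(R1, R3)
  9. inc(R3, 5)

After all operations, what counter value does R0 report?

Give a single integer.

Answer: 0

Derivation:
Op 1: merge R2<->R0 -> R2=(0,0,0,0) R0=(0,0,0,0)
Op 2: merge R0<->R3 -> R0=(0,0,0,0) R3=(0,0,0,0)
Op 3: merge R3<->R0 -> R3=(0,0,0,0) R0=(0,0,0,0)
Op 4: merge R3<->R1 -> R3=(0,0,0,0) R1=(0,0,0,0)
Op 5: inc R1 by 5 -> R1=(0,5,0,0) value=5
Op 6: merge R2<->R1 -> R2=(0,5,0,0) R1=(0,5,0,0)
Op 7: inc R2 by 1 -> R2=(0,5,1,0) value=6
Op 8: merge R1<->R3 -> R1=(0,5,0,0) R3=(0,5,0,0)
Op 9: inc R3 by 5 -> R3=(0,5,0,5) value=10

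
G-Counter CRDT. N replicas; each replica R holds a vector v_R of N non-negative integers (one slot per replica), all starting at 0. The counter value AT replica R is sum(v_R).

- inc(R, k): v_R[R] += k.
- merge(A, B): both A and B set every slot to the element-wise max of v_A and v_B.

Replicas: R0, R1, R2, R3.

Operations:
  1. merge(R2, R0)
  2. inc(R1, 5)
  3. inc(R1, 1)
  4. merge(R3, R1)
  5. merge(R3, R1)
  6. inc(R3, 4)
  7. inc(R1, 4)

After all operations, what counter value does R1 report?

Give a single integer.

Op 1: merge R2<->R0 -> R2=(0,0,0,0) R0=(0,0,0,0)
Op 2: inc R1 by 5 -> R1=(0,5,0,0) value=5
Op 3: inc R1 by 1 -> R1=(0,6,0,0) value=6
Op 4: merge R3<->R1 -> R3=(0,6,0,0) R1=(0,6,0,0)
Op 5: merge R3<->R1 -> R3=(0,6,0,0) R1=(0,6,0,0)
Op 6: inc R3 by 4 -> R3=(0,6,0,4) value=10
Op 7: inc R1 by 4 -> R1=(0,10,0,0) value=10

Answer: 10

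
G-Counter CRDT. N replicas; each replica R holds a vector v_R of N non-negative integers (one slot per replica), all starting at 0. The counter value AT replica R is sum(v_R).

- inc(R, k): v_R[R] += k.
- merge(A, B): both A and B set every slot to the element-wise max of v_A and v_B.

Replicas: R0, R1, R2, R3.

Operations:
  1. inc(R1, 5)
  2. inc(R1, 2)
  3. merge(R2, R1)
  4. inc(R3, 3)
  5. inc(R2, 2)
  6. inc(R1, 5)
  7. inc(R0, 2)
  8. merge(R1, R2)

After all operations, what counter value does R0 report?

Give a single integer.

Op 1: inc R1 by 5 -> R1=(0,5,0,0) value=5
Op 2: inc R1 by 2 -> R1=(0,7,0,0) value=7
Op 3: merge R2<->R1 -> R2=(0,7,0,0) R1=(0,7,0,0)
Op 4: inc R3 by 3 -> R3=(0,0,0,3) value=3
Op 5: inc R2 by 2 -> R2=(0,7,2,0) value=9
Op 6: inc R1 by 5 -> R1=(0,12,0,0) value=12
Op 7: inc R0 by 2 -> R0=(2,0,0,0) value=2
Op 8: merge R1<->R2 -> R1=(0,12,2,0) R2=(0,12,2,0)

Answer: 2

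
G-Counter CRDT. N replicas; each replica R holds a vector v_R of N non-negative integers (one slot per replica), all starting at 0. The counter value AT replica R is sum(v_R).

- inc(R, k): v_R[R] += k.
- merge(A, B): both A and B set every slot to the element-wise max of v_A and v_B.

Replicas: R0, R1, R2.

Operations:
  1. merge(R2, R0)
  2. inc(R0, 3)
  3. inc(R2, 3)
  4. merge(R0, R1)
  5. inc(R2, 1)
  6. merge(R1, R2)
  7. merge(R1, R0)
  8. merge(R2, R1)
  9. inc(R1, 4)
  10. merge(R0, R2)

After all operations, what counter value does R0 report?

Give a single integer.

Answer: 7

Derivation:
Op 1: merge R2<->R0 -> R2=(0,0,0) R0=(0,0,0)
Op 2: inc R0 by 3 -> R0=(3,0,0) value=3
Op 3: inc R2 by 3 -> R2=(0,0,3) value=3
Op 4: merge R0<->R1 -> R0=(3,0,0) R1=(3,0,0)
Op 5: inc R2 by 1 -> R2=(0,0,4) value=4
Op 6: merge R1<->R2 -> R1=(3,0,4) R2=(3,0,4)
Op 7: merge R1<->R0 -> R1=(3,0,4) R0=(3,0,4)
Op 8: merge R2<->R1 -> R2=(3,0,4) R1=(3,0,4)
Op 9: inc R1 by 4 -> R1=(3,4,4) value=11
Op 10: merge R0<->R2 -> R0=(3,0,4) R2=(3,0,4)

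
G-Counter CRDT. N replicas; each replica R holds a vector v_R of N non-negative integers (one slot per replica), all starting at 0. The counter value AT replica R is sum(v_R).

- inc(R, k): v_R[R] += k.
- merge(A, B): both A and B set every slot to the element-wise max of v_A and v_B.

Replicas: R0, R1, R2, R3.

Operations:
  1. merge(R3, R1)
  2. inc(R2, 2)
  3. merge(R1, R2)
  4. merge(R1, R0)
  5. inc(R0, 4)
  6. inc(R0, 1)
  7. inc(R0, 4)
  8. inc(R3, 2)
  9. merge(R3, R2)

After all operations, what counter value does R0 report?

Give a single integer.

Answer: 11

Derivation:
Op 1: merge R3<->R1 -> R3=(0,0,0,0) R1=(0,0,0,0)
Op 2: inc R2 by 2 -> R2=(0,0,2,0) value=2
Op 3: merge R1<->R2 -> R1=(0,0,2,0) R2=(0,0,2,0)
Op 4: merge R1<->R0 -> R1=(0,0,2,0) R0=(0,0,2,0)
Op 5: inc R0 by 4 -> R0=(4,0,2,0) value=6
Op 6: inc R0 by 1 -> R0=(5,0,2,0) value=7
Op 7: inc R0 by 4 -> R0=(9,0,2,0) value=11
Op 8: inc R3 by 2 -> R3=(0,0,0,2) value=2
Op 9: merge R3<->R2 -> R3=(0,0,2,2) R2=(0,0,2,2)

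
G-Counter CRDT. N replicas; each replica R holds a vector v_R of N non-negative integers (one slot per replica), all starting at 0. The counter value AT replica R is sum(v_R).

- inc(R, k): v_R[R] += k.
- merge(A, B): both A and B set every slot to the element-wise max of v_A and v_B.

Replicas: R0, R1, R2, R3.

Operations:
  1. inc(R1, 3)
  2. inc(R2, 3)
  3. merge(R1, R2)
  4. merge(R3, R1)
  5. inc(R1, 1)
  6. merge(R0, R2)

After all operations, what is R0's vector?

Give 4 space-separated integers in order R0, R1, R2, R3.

Op 1: inc R1 by 3 -> R1=(0,3,0,0) value=3
Op 2: inc R2 by 3 -> R2=(0,0,3,0) value=3
Op 3: merge R1<->R2 -> R1=(0,3,3,0) R2=(0,3,3,0)
Op 4: merge R3<->R1 -> R3=(0,3,3,0) R1=(0,3,3,0)
Op 5: inc R1 by 1 -> R1=(0,4,3,0) value=7
Op 6: merge R0<->R2 -> R0=(0,3,3,0) R2=(0,3,3,0)

Answer: 0 3 3 0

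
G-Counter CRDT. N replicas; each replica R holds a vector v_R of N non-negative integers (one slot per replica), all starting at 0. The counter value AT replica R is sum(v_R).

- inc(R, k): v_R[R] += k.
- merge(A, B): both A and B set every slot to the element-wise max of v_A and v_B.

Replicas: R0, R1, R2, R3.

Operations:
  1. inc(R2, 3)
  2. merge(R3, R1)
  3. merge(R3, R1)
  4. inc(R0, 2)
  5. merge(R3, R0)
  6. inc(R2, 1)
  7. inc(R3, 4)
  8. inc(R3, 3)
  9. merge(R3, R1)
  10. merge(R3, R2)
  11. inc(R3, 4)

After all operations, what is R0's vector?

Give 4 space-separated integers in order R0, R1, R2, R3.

Answer: 2 0 0 0

Derivation:
Op 1: inc R2 by 3 -> R2=(0,0,3,0) value=3
Op 2: merge R3<->R1 -> R3=(0,0,0,0) R1=(0,0,0,0)
Op 3: merge R3<->R1 -> R3=(0,0,0,0) R1=(0,0,0,0)
Op 4: inc R0 by 2 -> R0=(2,0,0,0) value=2
Op 5: merge R3<->R0 -> R3=(2,0,0,0) R0=(2,0,0,0)
Op 6: inc R2 by 1 -> R2=(0,0,4,0) value=4
Op 7: inc R3 by 4 -> R3=(2,0,0,4) value=6
Op 8: inc R3 by 3 -> R3=(2,0,0,7) value=9
Op 9: merge R3<->R1 -> R3=(2,0,0,7) R1=(2,0,0,7)
Op 10: merge R3<->R2 -> R3=(2,0,4,7) R2=(2,0,4,7)
Op 11: inc R3 by 4 -> R3=(2,0,4,11) value=17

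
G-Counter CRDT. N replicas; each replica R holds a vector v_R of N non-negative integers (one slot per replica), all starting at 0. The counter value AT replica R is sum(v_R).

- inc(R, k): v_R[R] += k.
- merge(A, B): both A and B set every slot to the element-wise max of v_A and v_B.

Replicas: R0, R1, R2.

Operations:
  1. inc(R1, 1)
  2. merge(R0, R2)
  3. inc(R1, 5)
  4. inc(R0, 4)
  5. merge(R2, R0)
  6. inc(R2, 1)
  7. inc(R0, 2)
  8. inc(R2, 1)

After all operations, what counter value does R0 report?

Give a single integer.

Answer: 6

Derivation:
Op 1: inc R1 by 1 -> R1=(0,1,0) value=1
Op 2: merge R0<->R2 -> R0=(0,0,0) R2=(0,0,0)
Op 3: inc R1 by 5 -> R1=(0,6,0) value=6
Op 4: inc R0 by 4 -> R0=(4,0,0) value=4
Op 5: merge R2<->R0 -> R2=(4,0,0) R0=(4,0,0)
Op 6: inc R2 by 1 -> R2=(4,0,1) value=5
Op 7: inc R0 by 2 -> R0=(6,0,0) value=6
Op 8: inc R2 by 1 -> R2=(4,0,2) value=6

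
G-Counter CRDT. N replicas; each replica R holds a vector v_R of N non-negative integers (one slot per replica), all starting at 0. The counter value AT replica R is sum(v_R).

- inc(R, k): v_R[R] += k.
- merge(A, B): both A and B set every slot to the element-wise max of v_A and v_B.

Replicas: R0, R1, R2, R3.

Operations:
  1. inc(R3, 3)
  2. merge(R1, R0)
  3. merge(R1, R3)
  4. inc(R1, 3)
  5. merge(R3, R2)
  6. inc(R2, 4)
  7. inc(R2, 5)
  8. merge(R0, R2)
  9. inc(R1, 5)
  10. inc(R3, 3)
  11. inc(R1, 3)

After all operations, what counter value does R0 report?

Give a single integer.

Op 1: inc R3 by 3 -> R3=(0,0,0,3) value=3
Op 2: merge R1<->R0 -> R1=(0,0,0,0) R0=(0,0,0,0)
Op 3: merge R1<->R3 -> R1=(0,0,0,3) R3=(0,0,0,3)
Op 4: inc R1 by 3 -> R1=(0,3,0,3) value=6
Op 5: merge R3<->R2 -> R3=(0,0,0,3) R2=(0,0,0,3)
Op 6: inc R2 by 4 -> R2=(0,0,4,3) value=7
Op 7: inc R2 by 5 -> R2=(0,0,9,3) value=12
Op 8: merge R0<->R2 -> R0=(0,0,9,3) R2=(0,0,9,3)
Op 9: inc R1 by 5 -> R1=(0,8,0,3) value=11
Op 10: inc R3 by 3 -> R3=(0,0,0,6) value=6
Op 11: inc R1 by 3 -> R1=(0,11,0,3) value=14

Answer: 12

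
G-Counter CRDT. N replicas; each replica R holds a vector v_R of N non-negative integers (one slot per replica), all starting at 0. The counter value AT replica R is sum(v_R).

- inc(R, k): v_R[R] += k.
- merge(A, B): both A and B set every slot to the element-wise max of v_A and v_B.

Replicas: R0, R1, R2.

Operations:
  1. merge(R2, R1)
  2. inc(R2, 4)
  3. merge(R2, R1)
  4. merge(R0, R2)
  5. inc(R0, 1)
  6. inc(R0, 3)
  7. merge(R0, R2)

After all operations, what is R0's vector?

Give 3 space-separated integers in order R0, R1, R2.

Op 1: merge R2<->R1 -> R2=(0,0,0) R1=(0,0,0)
Op 2: inc R2 by 4 -> R2=(0,0,4) value=4
Op 3: merge R2<->R1 -> R2=(0,0,4) R1=(0,0,4)
Op 4: merge R0<->R2 -> R0=(0,0,4) R2=(0,0,4)
Op 5: inc R0 by 1 -> R0=(1,0,4) value=5
Op 6: inc R0 by 3 -> R0=(4,0,4) value=8
Op 7: merge R0<->R2 -> R0=(4,0,4) R2=(4,0,4)

Answer: 4 0 4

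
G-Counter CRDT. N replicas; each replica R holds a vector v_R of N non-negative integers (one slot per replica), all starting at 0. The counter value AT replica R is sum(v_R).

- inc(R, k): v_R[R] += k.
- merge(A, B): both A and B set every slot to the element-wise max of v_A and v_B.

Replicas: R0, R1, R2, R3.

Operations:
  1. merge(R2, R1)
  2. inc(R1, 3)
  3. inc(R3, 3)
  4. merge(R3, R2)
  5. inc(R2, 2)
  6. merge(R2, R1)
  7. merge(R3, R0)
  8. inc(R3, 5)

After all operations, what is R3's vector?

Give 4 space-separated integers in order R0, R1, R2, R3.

Answer: 0 0 0 8

Derivation:
Op 1: merge R2<->R1 -> R2=(0,0,0,0) R1=(0,0,0,0)
Op 2: inc R1 by 3 -> R1=(0,3,0,0) value=3
Op 3: inc R3 by 3 -> R3=(0,0,0,3) value=3
Op 4: merge R3<->R2 -> R3=(0,0,0,3) R2=(0,0,0,3)
Op 5: inc R2 by 2 -> R2=(0,0,2,3) value=5
Op 6: merge R2<->R1 -> R2=(0,3,2,3) R1=(0,3,2,3)
Op 7: merge R3<->R0 -> R3=(0,0,0,3) R0=(0,0,0,3)
Op 8: inc R3 by 5 -> R3=(0,0,0,8) value=8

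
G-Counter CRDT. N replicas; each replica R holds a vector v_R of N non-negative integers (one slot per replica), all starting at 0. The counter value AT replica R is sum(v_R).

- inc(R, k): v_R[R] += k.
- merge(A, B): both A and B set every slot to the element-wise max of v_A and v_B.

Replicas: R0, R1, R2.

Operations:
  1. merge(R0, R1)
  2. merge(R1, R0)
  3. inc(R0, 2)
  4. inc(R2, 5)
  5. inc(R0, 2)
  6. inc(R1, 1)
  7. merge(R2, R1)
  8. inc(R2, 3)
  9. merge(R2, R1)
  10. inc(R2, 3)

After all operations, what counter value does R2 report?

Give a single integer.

Op 1: merge R0<->R1 -> R0=(0,0,0) R1=(0,0,0)
Op 2: merge R1<->R0 -> R1=(0,0,0) R0=(0,0,0)
Op 3: inc R0 by 2 -> R0=(2,0,0) value=2
Op 4: inc R2 by 5 -> R2=(0,0,5) value=5
Op 5: inc R0 by 2 -> R0=(4,0,0) value=4
Op 6: inc R1 by 1 -> R1=(0,1,0) value=1
Op 7: merge R2<->R1 -> R2=(0,1,5) R1=(0,1,5)
Op 8: inc R2 by 3 -> R2=(0,1,8) value=9
Op 9: merge R2<->R1 -> R2=(0,1,8) R1=(0,1,8)
Op 10: inc R2 by 3 -> R2=(0,1,11) value=12

Answer: 12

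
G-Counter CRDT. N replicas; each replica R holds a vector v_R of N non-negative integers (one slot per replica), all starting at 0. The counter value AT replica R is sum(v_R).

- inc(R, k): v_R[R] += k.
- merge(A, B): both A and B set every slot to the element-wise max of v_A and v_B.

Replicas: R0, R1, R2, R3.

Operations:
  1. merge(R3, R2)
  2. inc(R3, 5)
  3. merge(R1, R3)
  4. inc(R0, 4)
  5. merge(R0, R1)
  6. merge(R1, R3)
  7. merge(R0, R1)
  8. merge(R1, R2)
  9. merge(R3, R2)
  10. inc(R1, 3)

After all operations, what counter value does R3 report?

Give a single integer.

Op 1: merge R3<->R2 -> R3=(0,0,0,0) R2=(0,0,0,0)
Op 2: inc R3 by 5 -> R3=(0,0,0,5) value=5
Op 3: merge R1<->R3 -> R1=(0,0,0,5) R3=(0,0,0,5)
Op 4: inc R0 by 4 -> R0=(4,0,0,0) value=4
Op 5: merge R0<->R1 -> R0=(4,0,0,5) R1=(4,0,0,5)
Op 6: merge R1<->R3 -> R1=(4,0,0,5) R3=(4,0,0,5)
Op 7: merge R0<->R1 -> R0=(4,0,0,5) R1=(4,0,0,5)
Op 8: merge R1<->R2 -> R1=(4,0,0,5) R2=(4,0,0,5)
Op 9: merge R3<->R2 -> R3=(4,0,0,5) R2=(4,0,0,5)
Op 10: inc R1 by 3 -> R1=(4,3,0,5) value=12

Answer: 9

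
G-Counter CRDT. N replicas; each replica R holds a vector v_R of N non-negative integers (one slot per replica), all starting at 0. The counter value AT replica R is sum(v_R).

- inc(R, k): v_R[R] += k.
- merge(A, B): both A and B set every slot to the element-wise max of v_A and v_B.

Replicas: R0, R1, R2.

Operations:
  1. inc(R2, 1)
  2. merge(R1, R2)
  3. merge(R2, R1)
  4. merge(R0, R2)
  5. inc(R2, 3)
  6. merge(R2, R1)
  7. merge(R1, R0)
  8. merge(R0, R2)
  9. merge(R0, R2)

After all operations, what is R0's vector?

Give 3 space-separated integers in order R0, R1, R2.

Answer: 0 0 4

Derivation:
Op 1: inc R2 by 1 -> R2=(0,0,1) value=1
Op 2: merge R1<->R2 -> R1=(0,0,1) R2=(0,0,1)
Op 3: merge R2<->R1 -> R2=(0,0,1) R1=(0,0,1)
Op 4: merge R0<->R2 -> R0=(0,0,1) R2=(0,0,1)
Op 5: inc R2 by 3 -> R2=(0,0,4) value=4
Op 6: merge R2<->R1 -> R2=(0,0,4) R1=(0,0,4)
Op 7: merge R1<->R0 -> R1=(0,0,4) R0=(0,0,4)
Op 8: merge R0<->R2 -> R0=(0,0,4) R2=(0,0,4)
Op 9: merge R0<->R2 -> R0=(0,0,4) R2=(0,0,4)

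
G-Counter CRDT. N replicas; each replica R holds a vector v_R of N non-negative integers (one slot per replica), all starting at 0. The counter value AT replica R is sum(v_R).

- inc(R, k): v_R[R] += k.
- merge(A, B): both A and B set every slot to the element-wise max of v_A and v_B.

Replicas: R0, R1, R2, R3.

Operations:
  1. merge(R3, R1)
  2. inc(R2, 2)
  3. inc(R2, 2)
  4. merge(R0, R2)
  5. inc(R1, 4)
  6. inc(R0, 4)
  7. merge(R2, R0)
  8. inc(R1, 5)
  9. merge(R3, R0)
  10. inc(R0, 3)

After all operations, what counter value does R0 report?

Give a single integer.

Answer: 11

Derivation:
Op 1: merge R3<->R1 -> R3=(0,0,0,0) R1=(0,0,0,0)
Op 2: inc R2 by 2 -> R2=(0,0,2,0) value=2
Op 3: inc R2 by 2 -> R2=(0,0,4,0) value=4
Op 4: merge R0<->R2 -> R0=(0,0,4,0) R2=(0,0,4,0)
Op 5: inc R1 by 4 -> R1=(0,4,0,0) value=4
Op 6: inc R0 by 4 -> R0=(4,0,4,0) value=8
Op 7: merge R2<->R0 -> R2=(4,0,4,0) R0=(4,0,4,0)
Op 8: inc R1 by 5 -> R1=(0,9,0,0) value=9
Op 9: merge R3<->R0 -> R3=(4,0,4,0) R0=(4,0,4,0)
Op 10: inc R0 by 3 -> R0=(7,0,4,0) value=11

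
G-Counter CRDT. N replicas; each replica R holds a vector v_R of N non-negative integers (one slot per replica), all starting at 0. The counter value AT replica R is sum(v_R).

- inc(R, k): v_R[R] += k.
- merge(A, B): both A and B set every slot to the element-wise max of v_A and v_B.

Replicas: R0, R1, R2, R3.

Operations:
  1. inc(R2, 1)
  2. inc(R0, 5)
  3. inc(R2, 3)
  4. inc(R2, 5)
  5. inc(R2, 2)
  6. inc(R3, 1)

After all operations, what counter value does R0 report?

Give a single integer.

Answer: 5

Derivation:
Op 1: inc R2 by 1 -> R2=(0,0,1,0) value=1
Op 2: inc R0 by 5 -> R0=(5,0,0,0) value=5
Op 3: inc R2 by 3 -> R2=(0,0,4,0) value=4
Op 4: inc R2 by 5 -> R2=(0,0,9,0) value=9
Op 5: inc R2 by 2 -> R2=(0,0,11,0) value=11
Op 6: inc R3 by 1 -> R3=(0,0,0,1) value=1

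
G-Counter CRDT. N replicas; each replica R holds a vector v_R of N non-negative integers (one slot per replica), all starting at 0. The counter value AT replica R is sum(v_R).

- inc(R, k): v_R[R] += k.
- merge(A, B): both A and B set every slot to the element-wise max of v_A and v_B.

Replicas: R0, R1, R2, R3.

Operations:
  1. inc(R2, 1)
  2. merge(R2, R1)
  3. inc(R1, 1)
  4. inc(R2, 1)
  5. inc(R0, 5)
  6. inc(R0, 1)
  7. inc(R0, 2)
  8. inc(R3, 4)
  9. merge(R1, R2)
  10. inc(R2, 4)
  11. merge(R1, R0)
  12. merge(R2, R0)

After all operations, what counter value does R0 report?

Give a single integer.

Answer: 15

Derivation:
Op 1: inc R2 by 1 -> R2=(0,0,1,0) value=1
Op 2: merge R2<->R1 -> R2=(0,0,1,0) R1=(0,0,1,0)
Op 3: inc R1 by 1 -> R1=(0,1,1,0) value=2
Op 4: inc R2 by 1 -> R2=(0,0,2,0) value=2
Op 5: inc R0 by 5 -> R0=(5,0,0,0) value=5
Op 6: inc R0 by 1 -> R0=(6,0,0,0) value=6
Op 7: inc R0 by 2 -> R0=(8,0,0,0) value=8
Op 8: inc R3 by 4 -> R3=(0,0,0,4) value=4
Op 9: merge R1<->R2 -> R1=(0,1,2,0) R2=(0,1,2,0)
Op 10: inc R2 by 4 -> R2=(0,1,6,0) value=7
Op 11: merge R1<->R0 -> R1=(8,1,2,0) R0=(8,1,2,0)
Op 12: merge R2<->R0 -> R2=(8,1,6,0) R0=(8,1,6,0)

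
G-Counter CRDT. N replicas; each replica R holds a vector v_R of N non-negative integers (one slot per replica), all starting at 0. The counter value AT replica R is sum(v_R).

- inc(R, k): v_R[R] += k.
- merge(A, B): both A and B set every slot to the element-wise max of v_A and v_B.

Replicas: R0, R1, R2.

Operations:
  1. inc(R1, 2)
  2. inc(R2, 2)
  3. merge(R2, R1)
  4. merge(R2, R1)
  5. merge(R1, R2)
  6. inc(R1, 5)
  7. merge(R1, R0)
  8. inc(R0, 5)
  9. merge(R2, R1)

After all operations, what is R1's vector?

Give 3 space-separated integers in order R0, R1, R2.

Op 1: inc R1 by 2 -> R1=(0,2,0) value=2
Op 2: inc R2 by 2 -> R2=(0,0,2) value=2
Op 3: merge R2<->R1 -> R2=(0,2,2) R1=(0,2,2)
Op 4: merge R2<->R1 -> R2=(0,2,2) R1=(0,2,2)
Op 5: merge R1<->R2 -> R1=(0,2,2) R2=(0,2,2)
Op 6: inc R1 by 5 -> R1=(0,7,2) value=9
Op 7: merge R1<->R0 -> R1=(0,7,2) R0=(0,7,2)
Op 8: inc R0 by 5 -> R0=(5,7,2) value=14
Op 9: merge R2<->R1 -> R2=(0,7,2) R1=(0,7,2)

Answer: 0 7 2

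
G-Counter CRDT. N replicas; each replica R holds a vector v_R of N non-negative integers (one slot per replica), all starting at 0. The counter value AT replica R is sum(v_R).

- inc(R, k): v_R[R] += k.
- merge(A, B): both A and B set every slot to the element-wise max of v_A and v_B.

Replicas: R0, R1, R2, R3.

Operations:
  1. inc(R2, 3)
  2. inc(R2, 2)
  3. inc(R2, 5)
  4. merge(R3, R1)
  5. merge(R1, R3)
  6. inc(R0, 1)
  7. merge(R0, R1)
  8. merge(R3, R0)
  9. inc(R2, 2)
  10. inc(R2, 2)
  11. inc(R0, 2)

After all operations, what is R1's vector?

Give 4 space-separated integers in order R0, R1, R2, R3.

Answer: 1 0 0 0

Derivation:
Op 1: inc R2 by 3 -> R2=(0,0,3,0) value=3
Op 2: inc R2 by 2 -> R2=(0,0,5,0) value=5
Op 3: inc R2 by 5 -> R2=(0,0,10,0) value=10
Op 4: merge R3<->R1 -> R3=(0,0,0,0) R1=(0,0,0,0)
Op 5: merge R1<->R3 -> R1=(0,0,0,0) R3=(0,0,0,0)
Op 6: inc R0 by 1 -> R0=(1,0,0,0) value=1
Op 7: merge R0<->R1 -> R0=(1,0,0,0) R1=(1,0,0,0)
Op 8: merge R3<->R0 -> R3=(1,0,0,0) R0=(1,0,0,0)
Op 9: inc R2 by 2 -> R2=(0,0,12,0) value=12
Op 10: inc R2 by 2 -> R2=(0,0,14,0) value=14
Op 11: inc R0 by 2 -> R0=(3,0,0,0) value=3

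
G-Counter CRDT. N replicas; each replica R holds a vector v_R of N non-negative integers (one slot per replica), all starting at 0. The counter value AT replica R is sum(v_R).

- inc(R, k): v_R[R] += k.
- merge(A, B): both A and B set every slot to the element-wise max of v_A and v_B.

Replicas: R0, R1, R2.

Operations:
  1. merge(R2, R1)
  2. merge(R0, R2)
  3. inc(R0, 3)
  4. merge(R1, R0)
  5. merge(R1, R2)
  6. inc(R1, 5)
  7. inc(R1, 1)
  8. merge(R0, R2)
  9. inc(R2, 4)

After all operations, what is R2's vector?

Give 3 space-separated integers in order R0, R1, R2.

Answer: 3 0 4

Derivation:
Op 1: merge R2<->R1 -> R2=(0,0,0) R1=(0,0,0)
Op 2: merge R0<->R2 -> R0=(0,0,0) R2=(0,0,0)
Op 3: inc R0 by 3 -> R0=(3,0,0) value=3
Op 4: merge R1<->R0 -> R1=(3,0,0) R0=(3,0,0)
Op 5: merge R1<->R2 -> R1=(3,0,0) R2=(3,0,0)
Op 6: inc R1 by 5 -> R1=(3,5,0) value=8
Op 7: inc R1 by 1 -> R1=(3,6,0) value=9
Op 8: merge R0<->R2 -> R0=(3,0,0) R2=(3,0,0)
Op 9: inc R2 by 4 -> R2=(3,0,4) value=7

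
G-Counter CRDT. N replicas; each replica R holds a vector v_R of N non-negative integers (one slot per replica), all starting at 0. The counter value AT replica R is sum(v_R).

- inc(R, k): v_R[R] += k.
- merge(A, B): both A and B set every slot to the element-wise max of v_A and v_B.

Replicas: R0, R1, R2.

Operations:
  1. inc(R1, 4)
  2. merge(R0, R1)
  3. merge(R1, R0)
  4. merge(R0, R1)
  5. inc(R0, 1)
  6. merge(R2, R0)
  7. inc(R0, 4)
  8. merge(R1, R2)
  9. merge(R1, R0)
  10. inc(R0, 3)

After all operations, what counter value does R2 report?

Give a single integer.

Op 1: inc R1 by 4 -> R1=(0,4,0) value=4
Op 2: merge R0<->R1 -> R0=(0,4,0) R1=(0,4,0)
Op 3: merge R1<->R0 -> R1=(0,4,0) R0=(0,4,0)
Op 4: merge R0<->R1 -> R0=(0,4,0) R1=(0,4,0)
Op 5: inc R0 by 1 -> R0=(1,4,0) value=5
Op 6: merge R2<->R0 -> R2=(1,4,0) R0=(1,4,0)
Op 7: inc R0 by 4 -> R0=(5,4,0) value=9
Op 8: merge R1<->R2 -> R1=(1,4,0) R2=(1,4,0)
Op 9: merge R1<->R0 -> R1=(5,4,0) R0=(5,4,0)
Op 10: inc R0 by 3 -> R0=(8,4,0) value=12

Answer: 5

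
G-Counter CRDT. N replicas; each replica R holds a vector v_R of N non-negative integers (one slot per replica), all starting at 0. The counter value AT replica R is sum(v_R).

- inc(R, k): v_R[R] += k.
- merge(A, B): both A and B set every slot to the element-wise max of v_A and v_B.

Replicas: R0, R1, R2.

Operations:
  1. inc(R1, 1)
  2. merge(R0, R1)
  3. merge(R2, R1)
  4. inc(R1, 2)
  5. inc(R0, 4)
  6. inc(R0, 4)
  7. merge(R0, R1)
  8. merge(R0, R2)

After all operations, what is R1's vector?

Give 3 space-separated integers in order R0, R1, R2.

Op 1: inc R1 by 1 -> R1=(0,1,0) value=1
Op 2: merge R0<->R1 -> R0=(0,1,0) R1=(0,1,0)
Op 3: merge R2<->R1 -> R2=(0,1,0) R1=(0,1,0)
Op 4: inc R1 by 2 -> R1=(0,3,0) value=3
Op 5: inc R0 by 4 -> R0=(4,1,0) value=5
Op 6: inc R0 by 4 -> R0=(8,1,0) value=9
Op 7: merge R0<->R1 -> R0=(8,3,0) R1=(8,3,0)
Op 8: merge R0<->R2 -> R0=(8,3,0) R2=(8,3,0)

Answer: 8 3 0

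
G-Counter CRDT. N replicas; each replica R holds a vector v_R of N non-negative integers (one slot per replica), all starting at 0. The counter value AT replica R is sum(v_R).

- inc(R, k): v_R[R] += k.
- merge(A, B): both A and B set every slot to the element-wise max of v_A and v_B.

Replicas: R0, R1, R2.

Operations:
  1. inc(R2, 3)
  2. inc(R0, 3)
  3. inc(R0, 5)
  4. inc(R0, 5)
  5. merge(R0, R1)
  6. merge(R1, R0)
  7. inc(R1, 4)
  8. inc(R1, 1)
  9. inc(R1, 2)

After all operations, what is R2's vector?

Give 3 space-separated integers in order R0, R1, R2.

Op 1: inc R2 by 3 -> R2=(0,0,3) value=3
Op 2: inc R0 by 3 -> R0=(3,0,0) value=3
Op 3: inc R0 by 5 -> R0=(8,0,0) value=8
Op 4: inc R0 by 5 -> R0=(13,0,0) value=13
Op 5: merge R0<->R1 -> R0=(13,0,0) R1=(13,0,0)
Op 6: merge R1<->R0 -> R1=(13,0,0) R0=(13,0,0)
Op 7: inc R1 by 4 -> R1=(13,4,0) value=17
Op 8: inc R1 by 1 -> R1=(13,5,0) value=18
Op 9: inc R1 by 2 -> R1=(13,7,0) value=20

Answer: 0 0 3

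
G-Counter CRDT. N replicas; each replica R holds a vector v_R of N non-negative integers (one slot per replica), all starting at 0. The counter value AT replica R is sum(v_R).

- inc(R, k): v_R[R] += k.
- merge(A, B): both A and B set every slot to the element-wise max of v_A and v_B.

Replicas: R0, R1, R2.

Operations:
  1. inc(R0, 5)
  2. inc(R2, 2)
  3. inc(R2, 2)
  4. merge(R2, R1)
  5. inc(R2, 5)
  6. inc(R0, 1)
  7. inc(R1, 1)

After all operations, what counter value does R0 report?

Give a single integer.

Answer: 6

Derivation:
Op 1: inc R0 by 5 -> R0=(5,0,0) value=5
Op 2: inc R2 by 2 -> R2=(0,0,2) value=2
Op 3: inc R2 by 2 -> R2=(0,0,4) value=4
Op 4: merge R2<->R1 -> R2=(0,0,4) R1=(0,0,4)
Op 5: inc R2 by 5 -> R2=(0,0,9) value=9
Op 6: inc R0 by 1 -> R0=(6,0,0) value=6
Op 7: inc R1 by 1 -> R1=(0,1,4) value=5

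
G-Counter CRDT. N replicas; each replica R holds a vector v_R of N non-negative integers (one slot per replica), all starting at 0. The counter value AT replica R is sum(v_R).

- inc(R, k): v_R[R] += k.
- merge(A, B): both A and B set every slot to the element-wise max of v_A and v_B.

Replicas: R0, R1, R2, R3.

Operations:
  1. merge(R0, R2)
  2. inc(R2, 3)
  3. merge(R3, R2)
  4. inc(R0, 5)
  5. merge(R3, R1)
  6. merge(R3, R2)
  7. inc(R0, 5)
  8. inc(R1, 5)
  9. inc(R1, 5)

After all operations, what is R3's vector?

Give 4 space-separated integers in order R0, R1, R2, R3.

Op 1: merge R0<->R2 -> R0=(0,0,0,0) R2=(0,0,0,0)
Op 2: inc R2 by 3 -> R2=(0,0,3,0) value=3
Op 3: merge R3<->R2 -> R3=(0,0,3,0) R2=(0,0,3,0)
Op 4: inc R0 by 5 -> R0=(5,0,0,0) value=5
Op 5: merge R3<->R1 -> R3=(0,0,3,0) R1=(0,0,3,0)
Op 6: merge R3<->R2 -> R3=(0,0,3,0) R2=(0,0,3,0)
Op 7: inc R0 by 5 -> R0=(10,0,0,0) value=10
Op 8: inc R1 by 5 -> R1=(0,5,3,0) value=8
Op 9: inc R1 by 5 -> R1=(0,10,3,0) value=13

Answer: 0 0 3 0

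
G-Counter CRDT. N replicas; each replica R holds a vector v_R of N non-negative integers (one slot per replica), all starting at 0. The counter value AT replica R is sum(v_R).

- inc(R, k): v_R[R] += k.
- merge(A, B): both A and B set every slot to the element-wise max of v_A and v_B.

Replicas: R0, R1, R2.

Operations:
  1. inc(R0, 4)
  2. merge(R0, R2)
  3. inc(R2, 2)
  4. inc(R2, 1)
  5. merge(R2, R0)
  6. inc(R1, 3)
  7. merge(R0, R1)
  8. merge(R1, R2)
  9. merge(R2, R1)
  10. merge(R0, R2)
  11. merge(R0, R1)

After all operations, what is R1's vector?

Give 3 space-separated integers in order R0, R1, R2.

Answer: 4 3 3

Derivation:
Op 1: inc R0 by 4 -> R0=(4,0,0) value=4
Op 2: merge R0<->R2 -> R0=(4,0,0) R2=(4,0,0)
Op 3: inc R2 by 2 -> R2=(4,0,2) value=6
Op 4: inc R2 by 1 -> R2=(4,0,3) value=7
Op 5: merge R2<->R0 -> R2=(4,0,3) R0=(4,0,3)
Op 6: inc R1 by 3 -> R1=(0,3,0) value=3
Op 7: merge R0<->R1 -> R0=(4,3,3) R1=(4,3,3)
Op 8: merge R1<->R2 -> R1=(4,3,3) R2=(4,3,3)
Op 9: merge R2<->R1 -> R2=(4,3,3) R1=(4,3,3)
Op 10: merge R0<->R2 -> R0=(4,3,3) R2=(4,3,3)
Op 11: merge R0<->R1 -> R0=(4,3,3) R1=(4,3,3)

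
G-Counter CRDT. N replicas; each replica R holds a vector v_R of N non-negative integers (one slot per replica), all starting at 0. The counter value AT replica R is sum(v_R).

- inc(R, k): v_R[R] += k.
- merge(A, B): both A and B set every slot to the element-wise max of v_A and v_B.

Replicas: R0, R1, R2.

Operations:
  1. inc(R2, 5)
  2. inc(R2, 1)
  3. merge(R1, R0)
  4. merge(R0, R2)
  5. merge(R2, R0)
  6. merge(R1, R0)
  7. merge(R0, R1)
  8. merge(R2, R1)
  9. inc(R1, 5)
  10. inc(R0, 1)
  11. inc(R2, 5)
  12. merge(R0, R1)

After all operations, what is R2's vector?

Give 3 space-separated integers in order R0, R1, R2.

Op 1: inc R2 by 5 -> R2=(0,0,5) value=5
Op 2: inc R2 by 1 -> R2=(0,0,6) value=6
Op 3: merge R1<->R0 -> R1=(0,0,0) R0=(0,0,0)
Op 4: merge R0<->R2 -> R0=(0,0,6) R2=(0,0,6)
Op 5: merge R2<->R0 -> R2=(0,0,6) R0=(0,0,6)
Op 6: merge R1<->R0 -> R1=(0,0,6) R0=(0,0,6)
Op 7: merge R0<->R1 -> R0=(0,0,6) R1=(0,0,6)
Op 8: merge R2<->R1 -> R2=(0,0,6) R1=(0,0,6)
Op 9: inc R1 by 5 -> R1=(0,5,6) value=11
Op 10: inc R0 by 1 -> R0=(1,0,6) value=7
Op 11: inc R2 by 5 -> R2=(0,0,11) value=11
Op 12: merge R0<->R1 -> R0=(1,5,6) R1=(1,5,6)

Answer: 0 0 11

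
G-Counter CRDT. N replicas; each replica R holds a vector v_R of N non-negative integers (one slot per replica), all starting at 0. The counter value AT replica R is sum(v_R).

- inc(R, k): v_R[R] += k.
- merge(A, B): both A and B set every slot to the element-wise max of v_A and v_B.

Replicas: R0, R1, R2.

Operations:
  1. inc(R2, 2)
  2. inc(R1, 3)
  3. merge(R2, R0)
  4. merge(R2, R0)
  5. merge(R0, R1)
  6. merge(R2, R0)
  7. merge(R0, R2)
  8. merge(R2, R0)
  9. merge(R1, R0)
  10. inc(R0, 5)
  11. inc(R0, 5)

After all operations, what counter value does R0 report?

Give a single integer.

Answer: 15

Derivation:
Op 1: inc R2 by 2 -> R2=(0,0,2) value=2
Op 2: inc R1 by 3 -> R1=(0,3,0) value=3
Op 3: merge R2<->R0 -> R2=(0,0,2) R0=(0,0,2)
Op 4: merge R2<->R0 -> R2=(0,0,2) R0=(0,0,2)
Op 5: merge R0<->R1 -> R0=(0,3,2) R1=(0,3,2)
Op 6: merge R2<->R0 -> R2=(0,3,2) R0=(0,3,2)
Op 7: merge R0<->R2 -> R0=(0,3,2) R2=(0,3,2)
Op 8: merge R2<->R0 -> R2=(0,3,2) R0=(0,3,2)
Op 9: merge R1<->R0 -> R1=(0,3,2) R0=(0,3,2)
Op 10: inc R0 by 5 -> R0=(5,3,2) value=10
Op 11: inc R0 by 5 -> R0=(10,3,2) value=15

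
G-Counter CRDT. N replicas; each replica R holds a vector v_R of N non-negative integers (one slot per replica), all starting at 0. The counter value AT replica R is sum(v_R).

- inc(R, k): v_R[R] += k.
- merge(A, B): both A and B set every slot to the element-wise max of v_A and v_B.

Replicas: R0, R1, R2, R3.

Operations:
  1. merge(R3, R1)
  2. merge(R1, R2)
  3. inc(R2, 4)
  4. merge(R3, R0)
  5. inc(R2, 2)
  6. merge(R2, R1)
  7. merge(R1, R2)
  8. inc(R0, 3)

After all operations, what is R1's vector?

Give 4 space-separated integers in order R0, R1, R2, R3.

Answer: 0 0 6 0

Derivation:
Op 1: merge R3<->R1 -> R3=(0,0,0,0) R1=(0,0,0,0)
Op 2: merge R1<->R2 -> R1=(0,0,0,0) R2=(0,0,0,0)
Op 3: inc R2 by 4 -> R2=(0,0,4,0) value=4
Op 4: merge R3<->R0 -> R3=(0,0,0,0) R0=(0,0,0,0)
Op 5: inc R2 by 2 -> R2=(0,0,6,0) value=6
Op 6: merge R2<->R1 -> R2=(0,0,6,0) R1=(0,0,6,0)
Op 7: merge R1<->R2 -> R1=(0,0,6,0) R2=(0,0,6,0)
Op 8: inc R0 by 3 -> R0=(3,0,0,0) value=3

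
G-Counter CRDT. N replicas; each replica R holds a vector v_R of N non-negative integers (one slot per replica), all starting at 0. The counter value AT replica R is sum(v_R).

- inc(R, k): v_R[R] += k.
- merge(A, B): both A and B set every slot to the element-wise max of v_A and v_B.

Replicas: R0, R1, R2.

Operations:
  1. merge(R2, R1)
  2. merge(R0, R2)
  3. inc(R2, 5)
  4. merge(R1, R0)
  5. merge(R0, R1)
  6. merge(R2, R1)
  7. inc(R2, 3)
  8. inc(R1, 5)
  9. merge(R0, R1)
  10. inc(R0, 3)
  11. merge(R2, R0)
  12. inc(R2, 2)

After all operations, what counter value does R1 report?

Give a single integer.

Answer: 10

Derivation:
Op 1: merge R2<->R1 -> R2=(0,0,0) R1=(0,0,0)
Op 2: merge R0<->R2 -> R0=(0,0,0) R2=(0,0,0)
Op 3: inc R2 by 5 -> R2=(0,0,5) value=5
Op 4: merge R1<->R0 -> R1=(0,0,0) R0=(0,0,0)
Op 5: merge R0<->R1 -> R0=(0,0,0) R1=(0,0,0)
Op 6: merge R2<->R1 -> R2=(0,0,5) R1=(0,0,5)
Op 7: inc R2 by 3 -> R2=(0,0,8) value=8
Op 8: inc R1 by 5 -> R1=(0,5,5) value=10
Op 9: merge R0<->R1 -> R0=(0,5,5) R1=(0,5,5)
Op 10: inc R0 by 3 -> R0=(3,5,5) value=13
Op 11: merge R2<->R0 -> R2=(3,5,8) R0=(3,5,8)
Op 12: inc R2 by 2 -> R2=(3,5,10) value=18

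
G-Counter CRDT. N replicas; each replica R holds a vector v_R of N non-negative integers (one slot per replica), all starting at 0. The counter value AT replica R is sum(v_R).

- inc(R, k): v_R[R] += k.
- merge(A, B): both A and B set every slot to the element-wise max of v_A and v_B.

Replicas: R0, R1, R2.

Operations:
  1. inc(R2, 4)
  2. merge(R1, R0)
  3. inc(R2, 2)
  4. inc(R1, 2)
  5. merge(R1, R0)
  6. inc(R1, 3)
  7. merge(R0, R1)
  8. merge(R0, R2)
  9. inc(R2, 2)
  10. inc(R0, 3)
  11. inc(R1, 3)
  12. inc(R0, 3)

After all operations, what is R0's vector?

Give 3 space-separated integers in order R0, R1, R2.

Answer: 6 5 6

Derivation:
Op 1: inc R2 by 4 -> R2=(0,0,4) value=4
Op 2: merge R1<->R0 -> R1=(0,0,0) R0=(0,0,0)
Op 3: inc R2 by 2 -> R2=(0,0,6) value=6
Op 4: inc R1 by 2 -> R1=(0,2,0) value=2
Op 5: merge R1<->R0 -> R1=(0,2,0) R0=(0,2,0)
Op 6: inc R1 by 3 -> R1=(0,5,0) value=5
Op 7: merge R0<->R1 -> R0=(0,5,0) R1=(0,5,0)
Op 8: merge R0<->R2 -> R0=(0,5,6) R2=(0,5,6)
Op 9: inc R2 by 2 -> R2=(0,5,8) value=13
Op 10: inc R0 by 3 -> R0=(3,5,6) value=14
Op 11: inc R1 by 3 -> R1=(0,8,0) value=8
Op 12: inc R0 by 3 -> R0=(6,5,6) value=17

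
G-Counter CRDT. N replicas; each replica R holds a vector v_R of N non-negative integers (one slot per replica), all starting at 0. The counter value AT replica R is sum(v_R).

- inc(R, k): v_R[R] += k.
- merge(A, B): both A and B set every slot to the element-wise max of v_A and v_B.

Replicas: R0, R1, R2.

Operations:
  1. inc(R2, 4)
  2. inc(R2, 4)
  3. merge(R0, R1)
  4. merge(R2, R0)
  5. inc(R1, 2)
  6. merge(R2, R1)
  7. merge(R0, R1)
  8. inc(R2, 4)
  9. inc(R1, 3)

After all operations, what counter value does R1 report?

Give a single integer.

Answer: 13

Derivation:
Op 1: inc R2 by 4 -> R2=(0,0,4) value=4
Op 2: inc R2 by 4 -> R2=(0,0,8) value=8
Op 3: merge R0<->R1 -> R0=(0,0,0) R1=(0,0,0)
Op 4: merge R2<->R0 -> R2=(0,0,8) R0=(0,0,8)
Op 5: inc R1 by 2 -> R1=(0,2,0) value=2
Op 6: merge R2<->R1 -> R2=(0,2,8) R1=(0,2,8)
Op 7: merge R0<->R1 -> R0=(0,2,8) R1=(0,2,8)
Op 8: inc R2 by 4 -> R2=(0,2,12) value=14
Op 9: inc R1 by 3 -> R1=(0,5,8) value=13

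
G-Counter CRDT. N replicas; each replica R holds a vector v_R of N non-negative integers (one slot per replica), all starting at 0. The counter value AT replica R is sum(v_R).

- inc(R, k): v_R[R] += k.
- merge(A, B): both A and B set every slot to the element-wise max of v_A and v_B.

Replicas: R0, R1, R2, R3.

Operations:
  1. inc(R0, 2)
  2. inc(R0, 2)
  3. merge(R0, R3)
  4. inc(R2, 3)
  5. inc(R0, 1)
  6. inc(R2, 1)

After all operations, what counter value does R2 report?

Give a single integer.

Answer: 4

Derivation:
Op 1: inc R0 by 2 -> R0=(2,0,0,0) value=2
Op 2: inc R0 by 2 -> R0=(4,0,0,0) value=4
Op 3: merge R0<->R3 -> R0=(4,0,0,0) R3=(4,0,0,0)
Op 4: inc R2 by 3 -> R2=(0,0,3,0) value=3
Op 5: inc R0 by 1 -> R0=(5,0,0,0) value=5
Op 6: inc R2 by 1 -> R2=(0,0,4,0) value=4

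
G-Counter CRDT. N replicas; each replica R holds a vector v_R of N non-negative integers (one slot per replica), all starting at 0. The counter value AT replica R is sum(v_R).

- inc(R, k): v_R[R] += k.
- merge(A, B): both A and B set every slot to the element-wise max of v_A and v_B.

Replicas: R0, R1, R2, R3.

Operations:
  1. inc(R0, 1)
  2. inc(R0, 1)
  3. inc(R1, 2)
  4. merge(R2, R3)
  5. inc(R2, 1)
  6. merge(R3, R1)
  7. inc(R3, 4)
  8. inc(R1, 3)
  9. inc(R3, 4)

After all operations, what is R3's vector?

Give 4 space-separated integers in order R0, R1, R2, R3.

Answer: 0 2 0 8

Derivation:
Op 1: inc R0 by 1 -> R0=(1,0,0,0) value=1
Op 2: inc R0 by 1 -> R0=(2,0,0,0) value=2
Op 3: inc R1 by 2 -> R1=(0,2,0,0) value=2
Op 4: merge R2<->R3 -> R2=(0,0,0,0) R3=(0,0,0,0)
Op 5: inc R2 by 1 -> R2=(0,0,1,0) value=1
Op 6: merge R3<->R1 -> R3=(0,2,0,0) R1=(0,2,0,0)
Op 7: inc R3 by 4 -> R3=(0,2,0,4) value=6
Op 8: inc R1 by 3 -> R1=(0,5,0,0) value=5
Op 9: inc R3 by 4 -> R3=(0,2,0,8) value=10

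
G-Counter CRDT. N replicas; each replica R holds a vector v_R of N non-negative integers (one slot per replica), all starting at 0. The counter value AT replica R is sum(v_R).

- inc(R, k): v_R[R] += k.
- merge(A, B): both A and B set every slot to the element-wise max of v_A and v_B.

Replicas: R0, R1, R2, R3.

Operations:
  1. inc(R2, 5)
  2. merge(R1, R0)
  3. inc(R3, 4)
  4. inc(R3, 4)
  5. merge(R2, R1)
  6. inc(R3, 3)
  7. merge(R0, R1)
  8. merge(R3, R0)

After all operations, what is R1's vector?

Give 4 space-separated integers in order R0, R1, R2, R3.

Answer: 0 0 5 0

Derivation:
Op 1: inc R2 by 5 -> R2=(0,0,5,0) value=5
Op 2: merge R1<->R0 -> R1=(0,0,0,0) R0=(0,0,0,0)
Op 3: inc R3 by 4 -> R3=(0,0,0,4) value=4
Op 4: inc R3 by 4 -> R3=(0,0,0,8) value=8
Op 5: merge R2<->R1 -> R2=(0,0,5,0) R1=(0,0,5,0)
Op 6: inc R3 by 3 -> R3=(0,0,0,11) value=11
Op 7: merge R0<->R1 -> R0=(0,0,5,0) R1=(0,0,5,0)
Op 8: merge R3<->R0 -> R3=(0,0,5,11) R0=(0,0,5,11)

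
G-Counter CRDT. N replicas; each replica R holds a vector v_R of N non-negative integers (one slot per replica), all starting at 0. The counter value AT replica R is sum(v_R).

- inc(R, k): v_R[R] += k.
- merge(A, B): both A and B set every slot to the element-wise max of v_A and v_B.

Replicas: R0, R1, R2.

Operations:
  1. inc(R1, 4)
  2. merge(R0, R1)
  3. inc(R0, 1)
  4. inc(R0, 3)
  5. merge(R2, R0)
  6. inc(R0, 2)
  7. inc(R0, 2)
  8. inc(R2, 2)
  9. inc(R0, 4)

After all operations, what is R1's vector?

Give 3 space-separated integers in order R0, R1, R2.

Op 1: inc R1 by 4 -> R1=(0,4,0) value=4
Op 2: merge R0<->R1 -> R0=(0,4,0) R1=(0,4,0)
Op 3: inc R0 by 1 -> R0=(1,4,0) value=5
Op 4: inc R0 by 3 -> R0=(4,4,0) value=8
Op 5: merge R2<->R0 -> R2=(4,4,0) R0=(4,4,0)
Op 6: inc R0 by 2 -> R0=(6,4,0) value=10
Op 7: inc R0 by 2 -> R0=(8,4,0) value=12
Op 8: inc R2 by 2 -> R2=(4,4,2) value=10
Op 9: inc R0 by 4 -> R0=(12,4,0) value=16

Answer: 0 4 0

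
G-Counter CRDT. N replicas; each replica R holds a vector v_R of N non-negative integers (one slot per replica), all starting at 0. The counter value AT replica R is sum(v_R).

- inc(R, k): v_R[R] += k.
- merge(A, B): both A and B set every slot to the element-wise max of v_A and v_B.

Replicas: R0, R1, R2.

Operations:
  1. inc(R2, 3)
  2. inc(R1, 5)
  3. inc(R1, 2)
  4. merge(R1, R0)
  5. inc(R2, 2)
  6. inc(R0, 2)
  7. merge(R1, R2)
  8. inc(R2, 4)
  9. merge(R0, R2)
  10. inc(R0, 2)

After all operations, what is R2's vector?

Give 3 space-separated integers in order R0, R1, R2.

Answer: 2 7 9

Derivation:
Op 1: inc R2 by 3 -> R2=(0,0,3) value=3
Op 2: inc R1 by 5 -> R1=(0,5,0) value=5
Op 3: inc R1 by 2 -> R1=(0,7,0) value=7
Op 4: merge R1<->R0 -> R1=(0,7,0) R0=(0,7,0)
Op 5: inc R2 by 2 -> R2=(0,0,5) value=5
Op 6: inc R0 by 2 -> R0=(2,7,0) value=9
Op 7: merge R1<->R2 -> R1=(0,7,5) R2=(0,7,5)
Op 8: inc R2 by 4 -> R2=(0,7,9) value=16
Op 9: merge R0<->R2 -> R0=(2,7,9) R2=(2,7,9)
Op 10: inc R0 by 2 -> R0=(4,7,9) value=20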